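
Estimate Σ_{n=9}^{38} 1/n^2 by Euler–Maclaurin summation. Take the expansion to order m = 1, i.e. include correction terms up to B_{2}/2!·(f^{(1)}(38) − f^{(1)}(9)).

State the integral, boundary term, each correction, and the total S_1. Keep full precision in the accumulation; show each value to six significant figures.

The integral term ∫_9^38 1/x^2 dx = 0.0847953.
½[f(9) + f(38)] = ½[0.0123457 + 0.000692521] = 0.00651910.
So far: 0.0913144.
k=1: B_{2}/(2)! × [f^{(1)}(38) − f^{(1)}(9)] = 1/12 × (-3.64485e-05 − (-0.00274348)) = 0.000225586.

S_1 ≈ 0.0915400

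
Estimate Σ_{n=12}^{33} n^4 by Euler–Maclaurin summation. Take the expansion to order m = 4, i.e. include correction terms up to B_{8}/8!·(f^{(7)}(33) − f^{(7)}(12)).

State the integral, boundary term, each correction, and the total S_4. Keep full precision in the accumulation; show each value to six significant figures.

S_4 ≈ 8.39204e+06

Integral: ∫_12^33 x^4 dx = 7.77731e+06.
Endpoint term: (f(12) + f(33))/2 = (20736.0 + 1.18592e+06)/2 = 603328.
So far: 8.38064e+06.
Correction k=1: B_{2}/2! · (f^{(1)}(33) − f^{(1)}(12)) = 1/12 · (143748 − 6912.00) = 11403.0.
Running total after k=1: 8.39204e+06.
Correction k=2: B_{4}/4! · (f^{(3)}(33) − f^{(3)}(12)) = −1/720 · (792.000 − 288.000) = -0.700000.
Running total after k=2: 8.39204e+06.
Correction k=3: B_{6}/6! · (f^{(5)}(33) − f^{(5)}(12)) = 1/30240 · (0.00000 − 0.00000) = 0.00000.
Running total after k=3: 8.39204e+06.
Correction k=4: B_{8}/8! · (f^{(7)}(33) − f^{(7)}(12)) = −1/1209600 · (0.00000 − 0.00000) = 0.00000.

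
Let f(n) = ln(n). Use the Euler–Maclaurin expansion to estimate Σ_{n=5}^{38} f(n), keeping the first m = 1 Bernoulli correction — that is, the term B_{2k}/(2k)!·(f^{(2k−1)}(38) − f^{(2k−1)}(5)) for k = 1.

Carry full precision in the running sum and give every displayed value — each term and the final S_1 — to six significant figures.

∫_5^38 ln(x) dx evaluates to 97.1811.
½[f(5) + f(38)] = ½[1.60944 + 3.63759] = 2.62351.
Integral + boundary = 99.8046.
Order-1 term: 1/12 · (0.0263158 − 0.200000) = -0.0144737.

S_1 ≈ 99.7901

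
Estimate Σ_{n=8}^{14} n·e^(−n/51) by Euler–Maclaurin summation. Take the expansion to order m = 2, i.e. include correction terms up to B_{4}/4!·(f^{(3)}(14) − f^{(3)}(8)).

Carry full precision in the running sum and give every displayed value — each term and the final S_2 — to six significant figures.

S_2 ≈ 61.6661

Integral: ∫_8^14 x·e^(−x/51) dx = 52.9413.
½[f(8) + f(14)] = ½[6.83857 + 10.6392] = 8.73890.
Running total after boundary: 61.6802.
Correction k=1: B_{2}/2! · (f^{(1)}(14) − f^{(1)}(8)) = 1/12 · (0.551332 − 0.720732) = -0.0141166.
Partial sum through k=1: 61.6661.
Correction k=2: B_{4}/4! · (f^{(3)}(14) − f^{(3)}(8)) = −1/720 · (0.000796317 − 0.000934400) = 1.91782e-07.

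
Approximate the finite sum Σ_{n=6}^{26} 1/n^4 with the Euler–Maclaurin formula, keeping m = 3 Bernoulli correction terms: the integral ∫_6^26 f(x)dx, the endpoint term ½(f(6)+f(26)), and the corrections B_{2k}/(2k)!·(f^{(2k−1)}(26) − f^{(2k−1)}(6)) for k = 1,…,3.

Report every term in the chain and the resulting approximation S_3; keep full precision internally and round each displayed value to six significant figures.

∫_6^26 1/x^4 dx evaluates to 0.00152424.
Boundary: ½(f(6) + f(26)) = ½(0.000771605 + 2.18830e-06) = 0.000386897.
Running total after boundary: 0.00191114.
Correction k=1: B_{2}/2! · (f^{(1)}(26) − f^{(1)}(6)) = 1/12 · (-3.36661e-07 − (-0.000514403)) = 4.28389e-05.
Running total after k=1: 0.00195398.
Correction k=2: B_{4}/4! · (f^{(3)}(26) − f^{(3)}(6)) = −1/720 · (-1.49406e-08 − (-0.000428669)) = -5.95353e-07.
Running total after k=2: 0.00195338.
Correction k=3: B_{6}/6! · (f^{(5)}(26) − f^{(5)}(6)) = 1/30240 · (-1.23768e-09 − (-0.000666819)) = 2.20509e-08.

S_3 ≈ 0.00195341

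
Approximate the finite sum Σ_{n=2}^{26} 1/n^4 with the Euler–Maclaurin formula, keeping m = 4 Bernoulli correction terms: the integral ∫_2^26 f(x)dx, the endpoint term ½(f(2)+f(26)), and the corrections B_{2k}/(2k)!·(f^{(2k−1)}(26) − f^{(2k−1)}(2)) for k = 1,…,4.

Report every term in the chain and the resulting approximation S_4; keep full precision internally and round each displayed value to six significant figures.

The integral term ∫_2^26 1/x^4 dx = 0.0416477.
½[f(2) + f(26)] = ½[0.0625000 + 2.18830e-06] = 0.0312511.
Running total after boundary: 0.0728988.
Correction k=1: B_{2}/2! · (f^{(1)}(26) − f^{(1)}(2)) = 1/12 · (-3.36661e-07 − (-0.125000)) = 0.0104166.
Partial sum through k=1: 0.0833154.
Correction k=2: B_{4}/4! · (f^{(3)}(26) − f^{(3)}(2)) = −1/720 · (-1.49406e-08 − (-0.937500)) = -0.00130208.
Partial sum through k=2: 0.0820134.
Correction k=3: B_{6}/6! · (f^{(5)}(26) − f^{(5)}(2)) = 1/30240 · (-1.23768e-09 − (-13.1250)) = 0.000434028.
Partial sum through k=3: 0.0824474.
Correction k=4: B_{8}/8! · (f^{(7)}(26) − f^{(7)}(2)) = −1/1209600 · (-1.64780e-10 − (-295.312)) = -0.000244141.

S_4 ≈ 0.0822032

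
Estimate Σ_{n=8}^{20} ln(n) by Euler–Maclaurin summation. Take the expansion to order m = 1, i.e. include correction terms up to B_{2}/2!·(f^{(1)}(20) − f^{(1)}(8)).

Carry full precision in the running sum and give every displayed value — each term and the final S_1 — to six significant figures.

S_1 ≈ 33.8105

∫_8^20 ln(x) dx evaluates to 31.2791.
Boundary: ½(f(8) + f(20)) = ½(2.07944 + 2.99573) = 2.53759.
Integral + boundary = 33.8167.
Order-1 term: 1/12 · (0.0500000 − 0.125000) = -0.00625000.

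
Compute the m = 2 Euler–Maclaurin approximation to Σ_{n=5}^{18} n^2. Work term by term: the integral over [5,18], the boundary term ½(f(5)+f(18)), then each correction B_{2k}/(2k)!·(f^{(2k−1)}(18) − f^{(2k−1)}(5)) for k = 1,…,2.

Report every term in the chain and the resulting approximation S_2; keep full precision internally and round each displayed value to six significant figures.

∫_5^18 x^2 dx evaluates to 1902.33.
Endpoint term: (f(5) + f(18))/2 = (25.0000 + 324.000)/2 = 174.500.
So far: 2076.83.
Correction k=1: B_{2}/2! · (f^{(1)}(18) − f^{(1)}(5)) = 1/12 · (36.0000 − 10.0000) = 2.16667.
After k=1: 2079.00.
Correction k=2: B_{4}/4! · (f^{(3)}(18) − f^{(3)}(5)) = −1/720 · (0.00000 − 0.00000) = 0.00000.

S_2 ≈ 2079.00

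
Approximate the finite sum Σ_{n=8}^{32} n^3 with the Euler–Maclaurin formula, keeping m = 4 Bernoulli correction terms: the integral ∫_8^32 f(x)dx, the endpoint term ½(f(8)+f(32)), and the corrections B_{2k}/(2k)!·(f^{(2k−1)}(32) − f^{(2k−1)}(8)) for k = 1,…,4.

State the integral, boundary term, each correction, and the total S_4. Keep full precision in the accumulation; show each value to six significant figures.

S_4 ≈ 278000

∫_8^32 x^3 dx evaluates to 261120.
½[f(8) + f(32)] = ½[512.000 + 32768.0] = 16640.0.
Integral + boundary = 277760.
Correction k=1: B_{2}/2! · (f^{(1)}(32) − f^{(1)}(8)) = 1/12 · (3072.00 − 192.000) = 240.000.
Running total after k=1: 278000.
Correction k=2: B_{4}/4! · (f^{(3)}(32) − f^{(3)}(8)) = −1/720 · (6.00000 − 6.00000) = 0.00000.
Running total after k=2: 278000.
Correction k=3: B_{6}/6! · (f^{(5)}(32) − f^{(5)}(8)) = 1/30240 · (0.00000 − 0.00000) = 0.00000.
Running total after k=3: 278000.
Correction k=4: B_{8}/8! · (f^{(7)}(32) − f^{(7)}(8)) = −1/1209600 · (0.00000 − 0.00000) = 0.00000.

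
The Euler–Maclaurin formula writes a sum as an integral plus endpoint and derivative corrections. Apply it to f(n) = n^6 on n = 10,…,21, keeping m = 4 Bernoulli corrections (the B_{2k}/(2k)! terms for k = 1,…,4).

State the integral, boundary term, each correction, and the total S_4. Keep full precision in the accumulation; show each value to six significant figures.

Integral: ∫_10^21 x^6 dx = 2.55870e+08.
½[f(10) + f(21)] = ½[1.00000e+06 + 8.57661e+07] = 4.33831e+07.
So far: 2.99253e+08.
Correction k=1: B_{2}/2! · (f^{(1)}(21) − f^{(1)}(10)) = 1/12 · (2.45046e+07 − 600000) = 1.99205e+06.
Running total after k=1: 3.01245e+08.
Correction k=2: B_{4}/4! · (f^{(3)}(21) − f^{(3)}(10)) = −1/720 · (1.11132e+06 − 120000) = -1376.83.
Running total after k=2: 3.01244e+08.
Correction k=3: B_{6}/6! · (f^{(5)}(21) − f^{(5)}(10)) = 1/30240 · (15120.0 − 7200.00) = 0.261905.
Running total after k=3: 3.01244e+08.
Correction k=4: B_{8}/8! · (f^{(7)}(21) − f^{(7)}(10)) = −1/1209600 · (0.00000 − 0.00000) = 0.00000.

S_4 ≈ 3.01244e+08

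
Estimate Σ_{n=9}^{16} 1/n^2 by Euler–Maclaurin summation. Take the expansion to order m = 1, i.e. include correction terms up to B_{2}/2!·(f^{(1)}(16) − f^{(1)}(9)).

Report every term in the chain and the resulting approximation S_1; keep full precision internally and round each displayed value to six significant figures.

S_1 ≈ 0.0569250

∫_9^16 1/x^2 dx evaluates to 0.0486111.
½[f(9) + f(16)] = ½[0.0123457 + 0.00390625] = 0.00812596.
Integral + boundary = 0.0567371.
Order-1 term: 1/12 · (-0.000488281 − (-0.00274348)) = 0.000187934.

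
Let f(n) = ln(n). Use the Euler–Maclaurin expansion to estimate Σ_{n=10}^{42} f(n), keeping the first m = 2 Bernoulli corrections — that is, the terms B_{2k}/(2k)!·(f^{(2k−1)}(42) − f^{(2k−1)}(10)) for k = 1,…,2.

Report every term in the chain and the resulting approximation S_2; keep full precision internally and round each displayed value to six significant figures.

S_2 ≈ 104.970

Integral: ∫_10^42 ln(x) dx = 101.956.
½[f(10) + f(42)] = ½[2.30259 + 3.73767] = 3.02013.
So far: 104.976.
Order-1 term: 1/12 · (0.0238095 − 0.100000) = -0.00634921.
After k=1: 104.970.
Order-2 term: −1/720 · (2.69949e-05 − 0.00200000) = 2.74028e-06.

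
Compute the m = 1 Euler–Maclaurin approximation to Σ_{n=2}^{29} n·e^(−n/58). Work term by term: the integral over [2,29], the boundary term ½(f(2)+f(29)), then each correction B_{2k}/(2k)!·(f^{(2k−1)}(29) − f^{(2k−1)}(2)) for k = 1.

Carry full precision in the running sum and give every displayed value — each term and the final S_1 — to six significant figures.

The integral term ∫_2^29 x·e^(−x/58) dx = 301.492.
Endpoint term: (f(2) + f(29))/2 = (1.93221 + 17.5894)/2 = 9.76080.
Integral + boundary = 311.252.
Correction k=1: B_{2}/2! · (f^{(1)}(29) − f^{(1)}(2)) = 1/12 · (0.303265 − 0.932791) = -0.0524605.

S_1 ≈ 311.200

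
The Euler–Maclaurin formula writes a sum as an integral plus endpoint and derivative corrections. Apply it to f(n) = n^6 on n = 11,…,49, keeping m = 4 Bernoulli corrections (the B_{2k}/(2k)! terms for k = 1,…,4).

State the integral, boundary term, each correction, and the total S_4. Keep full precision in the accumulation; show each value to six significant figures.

S_4 ≈ 1.03949e+11

∫_11^49 x^6 dx evaluates to 9.68862e+10.
Endpoint term: (f(11) + f(49))/2 = (1.77156e+06 + 1.38413e+10)/2 = 6.92153e+09.
Integral + boundary = 1.03808e+11.
Correction k=1: B_{2}/2! · (f^{(1)}(49) − f^{(1)}(11)) = 1/12 · (1.69485e+09 − 966306) = 1.41157e+08.
Running total after k=1: 1.03949e+11.
Correction k=2: B_{4}/4! · (f^{(3)}(49) − f^{(3)}(11)) = −1/720 · (1.41179e+07 − 159720) = -19386.3.
Running total after k=2: 1.03949e+11.
Correction k=3: B_{6}/6! · (f^{(5)}(49) − f^{(5)}(11)) = 1/30240 · (35280.0 − 7920.00) = 0.904762.
Running total after k=3: 1.03949e+11.
Correction k=4: B_{8}/8! · (f^{(7)}(49) − f^{(7)}(11)) = −1/1209600 · (0.00000 − 0.00000) = 0.00000.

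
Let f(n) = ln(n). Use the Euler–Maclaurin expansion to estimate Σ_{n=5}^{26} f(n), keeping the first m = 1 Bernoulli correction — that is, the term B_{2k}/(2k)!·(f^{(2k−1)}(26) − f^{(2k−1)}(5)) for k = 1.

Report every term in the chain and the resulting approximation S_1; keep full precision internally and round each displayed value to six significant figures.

S_1 ≈ 58.0836

∫_5^26 ln(x) dx evaluates to 55.6633.
½[f(5) + f(26)] = ½[1.60944 + 3.25810] = 2.43377.
So far: 58.0971.
Order-1 term: 1/12 · (0.0384615 − 0.200000) = -0.0134615.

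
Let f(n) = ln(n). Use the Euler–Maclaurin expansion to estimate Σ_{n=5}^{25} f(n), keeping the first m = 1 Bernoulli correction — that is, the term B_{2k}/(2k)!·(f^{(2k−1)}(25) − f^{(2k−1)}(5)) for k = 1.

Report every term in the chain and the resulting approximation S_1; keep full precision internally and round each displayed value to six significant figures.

S_1 ≈ 54.8255

∫_5^25 ln(x) dx evaluates to 52.4247.
Endpoint term: (f(5) + f(25))/2 = (1.60944 + 3.21888)/2 = 2.41416.
Running total after boundary: 54.8389.
k=1: B_{2}/(2)! × [f^{(1)}(25) − f^{(1)}(5)] = 1/12 × (0.0400000 − 0.200000) = -0.0133333.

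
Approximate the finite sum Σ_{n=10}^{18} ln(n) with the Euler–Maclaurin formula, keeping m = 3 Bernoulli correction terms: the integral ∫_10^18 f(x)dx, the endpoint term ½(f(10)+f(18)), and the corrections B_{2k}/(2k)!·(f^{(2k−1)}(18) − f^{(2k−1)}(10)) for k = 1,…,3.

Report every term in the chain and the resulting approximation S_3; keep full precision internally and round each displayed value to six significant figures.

Integral: ∫_10^18 ln(x) dx = 21.0008.
½[f(10) + f(18)] = ½[2.30259 + 2.89037] = 2.59648.
So far: 23.5973.
k=1: B_{2}/(2)! × [f^{(1)}(18) − f^{(1)}(10)] = 1/12 × (0.0555556 − 0.100000) = -0.00370370.
After k=1: 23.5936.
k=2: B_{4}/(4)! × [f^{(3)}(18) − f^{(3)}(10)] = −1/720 × (0.000342936 − 0.00200000) = 2.30148e-06.
After k=2: 23.5936.
k=3: B_{6}/(6)! × [f^{(5)}(18) − f^{(5)}(10)] = 1/30240 × (1.27013e-05 − 0.000240000) = -7.51649e-09.

S_3 ≈ 23.5936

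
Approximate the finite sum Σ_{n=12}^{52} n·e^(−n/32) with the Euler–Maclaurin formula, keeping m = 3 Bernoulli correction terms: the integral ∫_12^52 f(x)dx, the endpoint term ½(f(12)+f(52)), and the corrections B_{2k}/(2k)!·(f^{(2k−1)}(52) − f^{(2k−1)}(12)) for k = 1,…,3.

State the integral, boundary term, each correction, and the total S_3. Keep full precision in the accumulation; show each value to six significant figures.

S_3 ≈ 447.602

Integral: ∫_12^52 x·e^(−x/32) dx = 438.405.
½[f(12) + f(52)] = ½[8.24747 + 10.2394] = 9.24344.
Running total after boundary: 447.648.
Order-1 term: 1/12 · (-0.123070 − 0.429556) = -0.0460521.
Partial sum through k=1: 447.602.
Order-2 term: −1/720 · (0.000264408 − 0.00176185) = 2.07978e-06.
Partial sum through k=2: 447.602.
Order-3 term: 1/30240 · (6.33790e-07 − 3.03146e-06) = -7.92879e-11.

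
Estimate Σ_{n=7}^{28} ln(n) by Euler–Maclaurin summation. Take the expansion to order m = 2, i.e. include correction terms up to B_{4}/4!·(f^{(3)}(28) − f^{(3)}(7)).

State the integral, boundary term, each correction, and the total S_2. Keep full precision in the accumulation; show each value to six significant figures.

S_2 ≈ 61.3105

∫_7^28 ln(x) dx evaluates to 58.6804.
½[f(7) + f(28)] = ½[1.94591 + 3.33220] = 2.63906.
Running total after boundary: 61.3194.
Correction k=1: B_{2}/2! · (f^{(1)}(28) − f^{(1)}(7)) = 1/12 · (0.0357143 − 0.142857) = -0.00892857.
After k=1: 61.3105.
Correction k=2: B_{4}/4! · (f^{(3)}(28) − f^{(3)}(7)) = −1/720 · (9.11079e-05 − 0.00583090) = 7.97194e-06.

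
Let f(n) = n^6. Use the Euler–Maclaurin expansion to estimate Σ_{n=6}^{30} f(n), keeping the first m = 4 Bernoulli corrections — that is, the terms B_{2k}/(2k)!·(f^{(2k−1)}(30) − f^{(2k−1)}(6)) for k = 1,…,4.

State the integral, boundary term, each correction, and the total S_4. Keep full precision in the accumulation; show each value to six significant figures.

S_4 ≈ 3.50091e+09

∫_6^30 x^6 dx evaluates to 3.12425e+09.
½[f(6) + f(30)] = ½[46656.0 + 7.29000e+08] = 3.64523e+08.
Running total after boundary: 3.48877e+09.
k=1: B_{2}/(2)! × [f^{(1)}(30) − f^{(1)}(6)] = 1/12 × (1.45800e+08 − 46656.0) = 1.21461e+07.
Partial sum through k=1: 3.50092e+09.
k=2: B_{4}/(4)! × [f^{(3)}(30) − f^{(3)}(6)] = −1/720 × (3.24000e+06 − 25920.0) = -4464.00.
Partial sum through k=2: 3.50091e+09.
k=3: B_{6}/(6)! × [f^{(5)}(30) − f^{(5)}(6)] = 1/30240 × (21600.0 − 4320.00) = 0.571429.
Partial sum through k=3: 3.50091e+09.
k=4: B_{8}/(8)! × [f^{(7)}(30) − f^{(7)}(6)] = −1/1209600 × (0.00000 − 0.00000) = 0.00000.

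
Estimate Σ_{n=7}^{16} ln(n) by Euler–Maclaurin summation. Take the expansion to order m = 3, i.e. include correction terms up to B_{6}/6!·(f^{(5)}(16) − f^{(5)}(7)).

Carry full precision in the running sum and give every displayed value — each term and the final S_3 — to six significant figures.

S_3 ≈ 24.0926

The integral term ∫_7^16 ln(x) dx = 21.7400.
Boundary: ½(f(7) + f(16)) = ½(1.94591 + 2.77259) = 2.35925.
So far: 24.0993.
Order-1 term: 1/12 · (0.0625000 − 0.142857) = -0.00669643.
Running total after k=1: 24.0926.
Order-2 term: −1/720 · (0.000488281 − 0.00583090) = 7.42031e-06.
Running total after k=2: 24.0926.
Order-3 term: 1/30240 · (2.28882e-05 − 0.00142798) = -4.64646e-08.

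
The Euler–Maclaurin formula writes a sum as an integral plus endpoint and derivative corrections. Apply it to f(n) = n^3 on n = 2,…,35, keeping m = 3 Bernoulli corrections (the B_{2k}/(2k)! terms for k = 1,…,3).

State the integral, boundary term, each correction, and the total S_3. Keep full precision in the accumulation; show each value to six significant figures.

S_3 ≈ 396899

The integral term ∫_2^35 x^3 dx = 375152.
Boundary: ½(f(2) + f(35)) = ½(8.00000 + 42875.0) = 21441.5.
So far: 396594.
Order-1 term: 1/12 · (3675.00 − 12.0000) = 305.250.
After k=1: 396899.
Order-2 term: −1/720 · (6.00000 − 6.00000) = 0.00000.
After k=2: 396899.
Order-3 term: 1/30240 · (0.00000 − 0.00000) = 0.00000.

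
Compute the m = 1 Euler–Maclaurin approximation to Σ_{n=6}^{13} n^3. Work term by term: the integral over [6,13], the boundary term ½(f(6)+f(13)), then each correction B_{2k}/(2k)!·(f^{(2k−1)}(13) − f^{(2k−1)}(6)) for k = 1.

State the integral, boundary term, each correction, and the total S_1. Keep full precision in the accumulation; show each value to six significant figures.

The integral term ∫_6^13 x^3 dx = 6816.25.
½[f(6) + f(13)] = ½[216.000 + 2197.00] = 1206.50.
Running total after boundary: 8022.75.
k=1: B_{2}/(2)! × [f^{(1)}(13) − f^{(1)}(6)] = 1/12 × (507.000 − 108.000) = 33.2500.

S_1 ≈ 8056.00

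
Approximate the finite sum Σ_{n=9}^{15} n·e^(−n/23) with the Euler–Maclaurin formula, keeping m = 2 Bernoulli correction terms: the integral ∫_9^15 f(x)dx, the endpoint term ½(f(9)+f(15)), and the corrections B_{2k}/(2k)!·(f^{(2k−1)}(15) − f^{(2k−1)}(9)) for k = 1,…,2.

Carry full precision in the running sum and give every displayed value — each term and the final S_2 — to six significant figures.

S_2 ≈ 49.3175

∫_9^15 x·e^(−x/23) dx evaluates to 42.3871.
Boundary: ½(f(9) + f(15)) = ½(6.08557 + 7.81368) = 6.94963.
Integral + boundary = 49.3367.
Correction k=1: B_{2}/2! · (f^{(1)}(15) − f^{(1)}(9)) = 1/12 · (0.181187 − 0.411584) = -0.0191998.
Partial sum through k=1: 49.3175.
Correction k=2: B_{4}/4! · (f^{(3)}(15) − f^{(3)}(9)) = −1/720 · (0.00231193 − 0.00333447) = 1.42019e-06.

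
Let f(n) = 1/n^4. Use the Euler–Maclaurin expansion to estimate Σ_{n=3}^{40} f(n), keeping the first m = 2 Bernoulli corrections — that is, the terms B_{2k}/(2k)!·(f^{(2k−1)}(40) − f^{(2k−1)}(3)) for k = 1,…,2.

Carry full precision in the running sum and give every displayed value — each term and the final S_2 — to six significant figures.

The integral term ∫_3^40 1/x^4 dx = 0.0123405.
½[f(3) + f(40)] = ½[0.0123457 + 3.90625e-07] = 0.00617303.
Running total after boundary: 0.0185135.
Correction k=1: B_{2}/2! · (f^{(1)}(40) − f^{(1)}(3)) = 1/12 · (-3.90625e-08 − (-0.0164609)) = 0.00137174.
Partial sum through k=1: 0.0198852.
Correction k=2: B_{4}/4! · (f^{(3)}(40) − f^{(3)}(3)) = −1/720 · (-7.32422e-10 − (-0.0548697)) = -7.62079e-05.

S_2 ≈ 0.0198090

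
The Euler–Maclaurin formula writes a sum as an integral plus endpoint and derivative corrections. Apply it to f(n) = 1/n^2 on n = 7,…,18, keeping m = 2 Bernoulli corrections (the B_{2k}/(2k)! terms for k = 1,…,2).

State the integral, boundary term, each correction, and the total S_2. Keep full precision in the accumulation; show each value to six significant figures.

Integral: ∫_7^18 1/x^2 dx = 0.0873016.
½[f(7) + f(18)] = ½[0.0204082 + 0.00308642] = 0.0117473.
Integral + boundary = 0.0990489.
k=1: B_{2}/(2)! × [f^{(1)}(18) − f^{(1)}(7)] = 1/12 × (-0.000342936 − (-0.00583090)) = 0.000457331.
Partial sum through k=1: 0.0995062.
k=2: B_{4}/(4)! × [f^{(3)}(18) − f^{(3)}(7)] = −1/720 × (-1.27013e-05 − (-0.00142798)) = -1.96566e-06.

S_2 ≈ 0.0995042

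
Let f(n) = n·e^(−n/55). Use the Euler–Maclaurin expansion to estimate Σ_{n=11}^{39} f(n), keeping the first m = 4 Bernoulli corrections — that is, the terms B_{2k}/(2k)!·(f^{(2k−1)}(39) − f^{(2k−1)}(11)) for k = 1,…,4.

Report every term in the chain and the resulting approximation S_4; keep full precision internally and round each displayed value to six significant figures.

Integral: ∫_11^39 x·e^(−x/55) dx = 427.880.
½[f(11) + f(39)] = ½[9.00604 + 19.1916] = 14.0988.
Integral + boundary = 441.979.
Correction k=1: B_{2}/2! · (f^{(1)}(39) − f^{(1)}(11)) = 1/12 · (0.143154 − 0.654985) = -0.0426526.
Running total after k=1: 441.937.
Correction k=2: B_{4}/4! · (f^{(3)}(39) − f^{(3)}(11)) = −1/720 · (0.000372673 − 0.000757833) = 5.34945e-07.
Running total after k=2: 441.937.
Correction k=3: B_{6}/6! · (f^{(5)}(39) − f^{(5)}(11)) = 1/30240 · (2.30751e-07 − 4.29469e-07) = -6.57134e-12.
Running total after k=3: 441.937.
Correction k=4: B_{8}/8! · (f^{(7)}(39) − f^{(7)}(11)) = −1/1209600 · (1.11836e-10 − 2.01129e-10) = 7.38197e-17.

S_4 ≈ 441.937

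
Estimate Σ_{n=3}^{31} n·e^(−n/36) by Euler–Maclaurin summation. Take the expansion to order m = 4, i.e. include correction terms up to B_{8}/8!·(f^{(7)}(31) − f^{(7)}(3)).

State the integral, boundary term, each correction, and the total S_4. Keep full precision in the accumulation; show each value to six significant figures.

∫_3^31 x·e^(−x/36) dx evaluates to 272.209.
Boundary: ½(f(3) + f(31)) = ½(2.76013 + 13.1035) = 7.93180.
Integral + boundary = 280.141.
Order-1 term: 1/12 · (0.0587072 − 0.843374) = -0.0653889.
Running total after k=1: 280.075.
Order-2 term: −1/720 · (0.000697602 − 0.00207057) = 1.90691e-06.
Running total after k=2: 280.075.
Order-3 term: 1/30240 · (1.04159e-06 − 2.69321e-06) = -5.46168e-11.
Running total after k=3: 280.075.
Order-4 term: −1/1209600 · (1.19206e-09 − 2.92342e-09) = 1.43134e-15.

S_4 ≈ 280.075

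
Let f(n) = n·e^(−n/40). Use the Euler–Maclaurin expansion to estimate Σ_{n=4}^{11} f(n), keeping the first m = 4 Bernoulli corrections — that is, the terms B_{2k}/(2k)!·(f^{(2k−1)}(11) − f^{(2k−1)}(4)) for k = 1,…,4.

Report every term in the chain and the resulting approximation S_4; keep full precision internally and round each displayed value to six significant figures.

The integral term ∫_4^11 x·e^(−x/40) dx = 42.9867.
Boundary: ½(f(4) + f(11)) = ½(3.61935 + 8.35529) = 5.98732.
Running total after boundary: 48.9740.
k=1: B_{2}/(2)! × [f^{(1)}(11) − f^{(1)}(4)] = 1/12 × (0.550690 − 0.814354) = -0.0219720.
Partial sum through k=1: 48.9521.
k=2: B_{4}/(4)! × [f^{(3)}(11) − f^{(3)}(4)] = −1/720 × (0.00129365 − 0.00164002) = 4.81072e-07.
Partial sum through k=2: 48.9521.
k=3: B_{6}/(6)! × [f^{(5)}(11) − f^{(5)}(4)] = 1/30240 × (1.40194e-06 − 1.73192e-06) = -1.09117e-11.
Partial sum through k=3: 48.9521.
k=4: B_{8}/(8)! × [f^{(7)}(11) − f^{(7)}(4)] = −1/1209600 × (1.24710e-09 − 1.52426e-09) = 2.29135e-16.

S_4 ≈ 48.9521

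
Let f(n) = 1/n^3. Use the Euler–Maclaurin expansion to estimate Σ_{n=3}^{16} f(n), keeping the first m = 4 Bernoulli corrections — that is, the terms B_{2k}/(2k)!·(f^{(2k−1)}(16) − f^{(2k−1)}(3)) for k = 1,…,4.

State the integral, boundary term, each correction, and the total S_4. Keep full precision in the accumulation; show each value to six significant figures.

S_4 ≈ 0.0752215

∫_3^16 1/x^3 dx evaluates to 0.0536024.
½[f(3) + f(16)] = ½[0.0370370 + 0.000244141] = 0.0186406.
So far: 0.0722430.
k=1: B_{2}/(2)! × [f^{(1)}(16) − f^{(1)}(3)] = 1/12 × (-4.57764e-05 − (-0.0370370)) = 0.00308261.
Running total after k=1: 0.0753256.
k=2: B_{4}/(4)! × [f^{(3)}(16) − f^{(3)}(3)] = −1/720 × (-3.57628e-06 − (-0.0823045)) = -0.000114307.
Running total after k=2: 0.0752113.
k=3: B_{6}/(6)! × [f^{(5)}(16) − f^{(5)}(3)] = 1/30240 × (-5.86733e-07 − (-0.384088)) = 1.27013e-05.
Running total after k=3: 0.0752240.
k=4: B_{8}/(8)! × [f^{(7)}(16) − f^{(7)}(3)] = −1/1209600 × (-1.65019e-07 − (-3.07270)) = -2.54026e-06.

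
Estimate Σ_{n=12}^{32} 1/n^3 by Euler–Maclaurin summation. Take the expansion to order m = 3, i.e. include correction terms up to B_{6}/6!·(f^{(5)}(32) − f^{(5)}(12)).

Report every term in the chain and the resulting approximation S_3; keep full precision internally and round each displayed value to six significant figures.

S_3 ≈ 0.00330034

Integral: ∫_12^32 1/x^3 dx = 0.00298394.
Boundary: ½(f(12) + f(32)) = ½(0.000578704 + 3.05176e-05) = 0.000304611.
Running total after boundary: 0.00328855.
k=1: B_{2}/(2)! × [f^{(1)}(32) − f^{(1)}(12)] = 1/12 × (-2.86102e-06 − (-0.000144676)) = 1.18179e-05.
Partial sum through k=1: 0.00330037.
k=2: B_{4}/(4)! × [f^{(3)}(32) − f^{(3)}(12)] = −1/720 × (-5.58794e-08 − (-2.00939e-05)) = -2.78306e-08.
Partial sum through k=2: 0.00330034.
k=3: B_{6}/(6)! × [f^{(5)}(32) − f^{(5)}(12)] = 1/30240 × (-2.29193e-09 − (-5.86071e-06)) = 1.93731e-10.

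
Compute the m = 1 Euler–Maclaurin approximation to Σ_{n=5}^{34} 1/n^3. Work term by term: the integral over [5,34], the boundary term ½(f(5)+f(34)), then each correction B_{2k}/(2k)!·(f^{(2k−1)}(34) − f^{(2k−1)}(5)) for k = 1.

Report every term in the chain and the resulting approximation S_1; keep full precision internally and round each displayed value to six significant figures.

The integral term ∫_5^34 1/x^3 dx = 0.0195675.
Endpoint term: (f(5) + f(34))/2 = (0.00800000 + 2.54427e-05)/2 = 0.00401272.
Integral + boundary = 0.0235802.
Order-1 term: 1/12 · (-2.24494e-06 − (-0.00480000)) = 0.000399813.

S_1 ≈ 0.0239800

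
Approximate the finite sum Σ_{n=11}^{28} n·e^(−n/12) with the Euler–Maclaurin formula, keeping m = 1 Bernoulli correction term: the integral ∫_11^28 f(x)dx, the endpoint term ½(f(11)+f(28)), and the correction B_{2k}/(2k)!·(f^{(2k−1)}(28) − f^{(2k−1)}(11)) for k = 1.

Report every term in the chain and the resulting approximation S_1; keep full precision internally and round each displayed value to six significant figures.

∫_11^28 x·e^(−x/12) dx evaluates to 63.8120.
Boundary: ½(f(11) + f(28)) = ½(4.39835 + 2.71522) = 3.55678.
Integral + boundary = 67.3687.
Correction k=1: B_{2}/2! · (f^{(1)}(28) − f^{(1)}(11)) = 1/12 · (-0.129296 − 0.0333208) = -0.0135514.

S_1 ≈ 67.3552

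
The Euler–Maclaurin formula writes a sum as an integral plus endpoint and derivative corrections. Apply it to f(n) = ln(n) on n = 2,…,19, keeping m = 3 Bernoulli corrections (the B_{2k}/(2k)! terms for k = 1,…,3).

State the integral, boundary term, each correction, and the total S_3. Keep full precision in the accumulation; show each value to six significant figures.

∫_2^19 ln(x) dx evaluates to 37.5580.
Boundary: ½(f(2) + f(19)) = ½(0.693147 + 2.94444) = 1.81879.
Running total after boundary: 39.3768.
Order-1 term: 1/12 · (0.0526316 − 0.500000) = -0.0372807.
After k=1: 39.3396.
Order-2 term: −1/720 · (0.000291588 − 0.250000) = 0.000346817.
After k=2: 39.3399.
Order-3 term: 1/30240 · (9.69267e-06 − 0.750000) = -2.48013e-05.

S_3 ≈ 39.3399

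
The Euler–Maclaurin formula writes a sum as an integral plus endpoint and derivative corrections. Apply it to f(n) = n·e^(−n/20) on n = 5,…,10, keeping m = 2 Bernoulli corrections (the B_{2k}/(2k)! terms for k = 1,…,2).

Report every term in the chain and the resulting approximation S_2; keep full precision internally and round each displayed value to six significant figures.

S_2 ≈ 30.4383

∫_5^10 x·e^(−x/20) dx evaluates to 25.4820.
Endpoint term: (f(5) + f(10))/2 = (3.89400 + 6.06531)/2 = 4.97966.
Integral + boundary = 30.4617.
k=1: B_{2}/(2)! × [f^{(1)}(10) − f^{(1)}(5)] = 1/12 × (0.303265 − 0.584101) = -0.0234029.
After k=1: 30.4382.
k=2: B_{4}/(4)! × [f^{(3)}(10) − f^{(3)}(5)] = −1/720 × (0.00379082 − 0.00535426) = 2.17144e-06.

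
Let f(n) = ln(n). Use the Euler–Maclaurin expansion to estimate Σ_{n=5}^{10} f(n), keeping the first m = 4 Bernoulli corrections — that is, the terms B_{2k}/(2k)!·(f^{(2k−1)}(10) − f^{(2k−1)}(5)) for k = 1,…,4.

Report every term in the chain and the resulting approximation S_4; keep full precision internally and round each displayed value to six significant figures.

S_4 ≈ 11.9264

Integral: ∫_5^10 ln(x) dx = 9.97866.
½[f(5) + f(10)] = ½[1.60944 + 2.30259] = 1.95601.
So far: 11.9347.
Order-1 term: 1/12 · (0.100000 − 0.200000) = -0.00833333.
Running total after k=1: 11.9263.
Order-2 term: −1/720 · (0.00200000 − 0.0160000) = 1.94444e-05.
Running total after k=2: 11.9264.
Order-3 term: 1/30240 · (0.000240000 − 0.00768000) = -2.46032e-07.
Running total after k=3: 11.9264.
Order-4 term: −1/1209600 · (7.20000e-05 − 0.00921600) = 7.55952e-09.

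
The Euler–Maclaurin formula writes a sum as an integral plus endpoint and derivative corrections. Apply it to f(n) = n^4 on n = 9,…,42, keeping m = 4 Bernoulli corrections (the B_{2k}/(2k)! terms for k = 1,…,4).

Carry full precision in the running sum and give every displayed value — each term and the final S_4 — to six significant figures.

S_4 ≈ 2.77100e+07

The integral term ∫_9^42 x^4 dx = 2.61264e+07.
½[f(9) + f(42)] = ½[6561.00 + 3.11170e+06] = 1.55913e+06.
Running total after boundary: 2.76856e+07.
Correction k=1: B_{2}/2! · (f^{(1)}(42) − f^{(1)}(9)) = 1/12 · (296352 − 2916.00) = 24453.0.
Partial sum through k=1: 2.77100e+07.
Correction k=2: B_{4}/4! · (f^{(3)}(42) − f^{(3)}(9)) = −1/720 · (1008.00 − 216.000) = -1.10000.
Partial sum through k=2: 2.77100e+07.
Correction k=3: B_{6}/6! · (f^{(5)}(42) − f^{(5)}(9)) = 1/30240 · (0.00000 − 0.00000) = 0.00000.
Partial sum through k=3: 2.77100e+07.
Correction k=4: B_{8}/8! · (f^{(7)}(42) − f^{(7)}(9)) = −1/1209600 · (0.00000 − 0.00000) = 0.00000.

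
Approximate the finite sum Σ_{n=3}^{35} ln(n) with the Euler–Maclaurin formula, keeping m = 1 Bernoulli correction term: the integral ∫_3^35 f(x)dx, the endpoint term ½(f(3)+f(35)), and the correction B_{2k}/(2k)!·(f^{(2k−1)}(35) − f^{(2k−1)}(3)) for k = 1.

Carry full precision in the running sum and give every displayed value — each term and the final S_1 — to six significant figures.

S_1 ≈ 91.4429

Integral: ∫_3^35 ln(x) dx = 89.1413.
Boundary: ½(f(3) + f(35)) = ½(1.09861 + 3.55535) = 2.32698.
So far: 91.4683.
Correction k=1: B_{2}/2! · (f^{(1)}(35) − f^{(1)}(3)) = 1/12 · (0.0285714 − 0.333333) = -0.0253968.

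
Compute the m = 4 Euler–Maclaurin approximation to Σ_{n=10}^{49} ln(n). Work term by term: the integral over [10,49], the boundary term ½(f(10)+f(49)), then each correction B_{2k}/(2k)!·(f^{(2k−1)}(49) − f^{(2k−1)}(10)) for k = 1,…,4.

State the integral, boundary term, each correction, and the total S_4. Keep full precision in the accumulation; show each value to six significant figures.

The integral term ∫_10^49 ln(x) dx = 128.673.
Boundary: ½(f(10) + f(49)) = ½(2.30259 + 3.89182) = 3.09720.
Integral + boundary = 131.771.
k=1: B_{2}/(2)! × [f^{(1)}(49) − f^{(1)}(10)] = 1/12 × (0.0204082 − 0.100000) = -0.00663265.
After k=1: 131.764.
k=2: B_{4}/(4)! × [f^{(3)}(49) − f^{(3)}(10)] = −1/720 × (1.69997e-05 − 0.00200000) = 2.75417e-06.
After k=2: 131.764.
k=3: B_{6}/(6)! × [f^{(5)}(49) − f^{(5)}(10)] = 1/30240 × (8.49632e-08 − 0.000240000) = -7.93370e-09.
After k=3: 131.764.
k=4: B_{8}/(8)! × [f^{(7)}(49) − f^{(7)}(10)] = −1/1209600 × (1.06160e-09 − 7.20000e-05) = 5.95229e-11.

S_4 ≈ 131.764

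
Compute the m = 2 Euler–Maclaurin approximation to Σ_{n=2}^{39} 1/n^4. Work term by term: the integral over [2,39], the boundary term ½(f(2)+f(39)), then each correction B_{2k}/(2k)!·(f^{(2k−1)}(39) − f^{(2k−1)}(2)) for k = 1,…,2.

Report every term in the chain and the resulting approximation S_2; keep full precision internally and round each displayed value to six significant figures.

S_2 ≈ 0.0820258

∫_2^39 1/x^4 dx evaluates to 0.0416610.
Endpoint term: (f(2) + f(39))/2 = (0.0625000 + 4.32257e-07)/2 = 0.0312502.
Integral + boundary = 0.0729113.
k=1: B_{2}/(2)! × [f^{(1)}(39) − f^{(1)}(2)] = 1/12 × (-4.43340e-08 − (-0.125000)) = 0.0104167.
Running total after k=1: 0.0833279.
k=2: B_{4}/(4)! × [f^{(3)}(39) − f^{(3)}(2)] = −1/720 × (-8.74438e-10 − (-0.937500)) = -0.00130208.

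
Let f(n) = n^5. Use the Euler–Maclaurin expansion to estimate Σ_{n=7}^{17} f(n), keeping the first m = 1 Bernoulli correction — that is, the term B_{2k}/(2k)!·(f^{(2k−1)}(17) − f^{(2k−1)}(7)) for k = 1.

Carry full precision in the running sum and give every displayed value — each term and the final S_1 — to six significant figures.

The integral term ∫_7^17 x^5 dx = 4.00332e+06.
Boundary: ½(f(7) + f(17)) = ½(16807.0 + 1.41986e+06) = 718332.
Integral + boundary = 4.72165e+06.
Order-1 term: 1/12 · (417605 − 12005.0) = 33800.0.

S_1 ≈ 4.75545e+06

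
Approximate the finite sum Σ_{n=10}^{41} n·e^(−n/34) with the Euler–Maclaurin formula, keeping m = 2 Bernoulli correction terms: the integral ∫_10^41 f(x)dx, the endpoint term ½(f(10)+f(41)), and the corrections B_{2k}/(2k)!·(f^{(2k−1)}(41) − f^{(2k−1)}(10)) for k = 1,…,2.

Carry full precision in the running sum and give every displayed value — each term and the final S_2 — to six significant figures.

Integral: ∫_10^41 x·e^(−x/34) dx = 351.262.
Boundary: ½(f(10) + f(41)) = ½(7.45189 + 12.2765) = 9.86421.
Running total after boundary: 361.126.
Order-1 term: 1/12 · (-0.0616469 − 0.526016) = -0.0489719.
Partial sum through k=1: 361.077.
Order-2 term: −1/720 · (0.000464713 − 0.00174428) = 1.77718e-06.

S_2 ≈ 361.077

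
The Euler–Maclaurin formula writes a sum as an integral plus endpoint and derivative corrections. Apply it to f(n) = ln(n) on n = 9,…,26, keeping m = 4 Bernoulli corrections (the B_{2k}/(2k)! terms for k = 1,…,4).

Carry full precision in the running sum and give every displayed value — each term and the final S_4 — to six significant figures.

The integral term ∫_9^26 ln(x) dx = 47.9355.
Endpoint term: (f(9) + f(26))/2 = (2.19722 + 3.25810)/2 = 2.72766.
Running total after boundary: 50.6631.
k=1: B_{2}/(2)! × [f^{(1)}(26) − f^{(1)}(9)] = 1/12 × (0.0384615 − 0.111111) = -0.00605413.
Running total after k=1: 50.6571.
k=2: B_{4}/(4)! × [f^{(3)}(26) − f^{(3)}(9)] = −1/720 × (0.000113792 − 0.00274348) = 3.65235e-06.
Running total after k=2: 50.6571.
k=3: B_{6}/(6)! × [f^{(5)}(26) − f^{(5)}(9)] = 1/30240 × (2.01997e-06 − 0.000406442) = -1.33737e-08.
Running total after k=3: 50.6571.
k=4: B_{8}/(8)! × [f^{(7)}(26) − f^{(7)}(9)] = −1/1209600 × (8.96436e-08 − 0.000150534) = 1.24375e-10.

S_4 ≈ 50.6571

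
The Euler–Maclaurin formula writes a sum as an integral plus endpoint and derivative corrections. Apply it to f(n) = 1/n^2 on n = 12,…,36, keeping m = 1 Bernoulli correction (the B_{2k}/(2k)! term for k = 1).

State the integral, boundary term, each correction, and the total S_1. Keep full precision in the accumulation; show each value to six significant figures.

The integral term ∫_12^36 1/x^2 dx = 0.0555556.
Boundary: ½(f(12) + f(36)) = ½(0.00694444 + 0.000771605) = 0.00385802.
Integral + boundary = 0.0594136.
Correction k=1: B_{2}/2! · (f^{(1)}(36) − f^{(1)}(12)) = 1/12 · (-4.28669e-05 − (-0.00115741)) = 9.28784e-05.

S_1 ≈ 0.0595065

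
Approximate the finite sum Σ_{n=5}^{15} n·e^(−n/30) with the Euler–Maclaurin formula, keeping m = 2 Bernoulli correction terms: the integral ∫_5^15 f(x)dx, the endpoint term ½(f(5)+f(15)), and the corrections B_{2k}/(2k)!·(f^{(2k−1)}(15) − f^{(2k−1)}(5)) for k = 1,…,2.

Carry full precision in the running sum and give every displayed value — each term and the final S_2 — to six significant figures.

Integral: ∫_5^15 x·e^(−x/30) dx = 69.9894.
Endpoint term: (f(5) + f(15))/2 = (4.23241 + 9.09796)/2 = 6.66518.
So far: 76.6546.
Order-1 term: 1/12 · (0.303265 − 0.705401) = -0.0335113.
Running total after k=1: 76.6211.
Order-2 term: −1/720 · (0.00168481 − 0.00266485) = 1.36117e-06.

S_2 ≈ 76.6211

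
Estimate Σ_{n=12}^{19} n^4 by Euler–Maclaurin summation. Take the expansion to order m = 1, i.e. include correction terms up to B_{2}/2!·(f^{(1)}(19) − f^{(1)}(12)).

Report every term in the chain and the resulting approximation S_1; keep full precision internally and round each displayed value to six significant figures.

S_1 ≈ 522692

∫_12^19 x^4 dx evaluates to 445453.
Boundary: ½(f(12) + f(19)) = ½(20736.0 + 130321) = 75528.5.
Integral + boundary = 520982.
Correction k=1: B_{2}/2! · (f^{(1)}(19) − f^{(1)}(12)) = 1/12 · (27436.0 − 6912.00) = 1710.33.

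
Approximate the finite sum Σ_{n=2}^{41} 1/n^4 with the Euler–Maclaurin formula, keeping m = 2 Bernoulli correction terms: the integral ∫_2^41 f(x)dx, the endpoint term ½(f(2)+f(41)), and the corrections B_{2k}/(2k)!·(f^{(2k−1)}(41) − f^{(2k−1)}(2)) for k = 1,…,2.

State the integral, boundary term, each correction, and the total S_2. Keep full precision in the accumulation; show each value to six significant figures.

S_2 ≈ 0.0820266

Integral: ∫_2^41 1/x^4 dx = 0.0416618.
½[f(2) + f(41)] = ½[0.0625000 + 3.53887e-07] = 0.0312502.
Integral + boundary = 0.0729120.
k=1: B_{2}/(2)! × [f^{(1)}(41) − f^{(1)}(2)] = 1/12 × (-3.45256e-08 − (-0.125000)) = 0.0104167.
After k=1: 0.0833287.
k=2: B_{4}/(4)! × [f^{(3)}(41) − f^{(3)}(2)] = −1/720 × (-6.16161e-10 − (-0.937500)) = -0.00130208.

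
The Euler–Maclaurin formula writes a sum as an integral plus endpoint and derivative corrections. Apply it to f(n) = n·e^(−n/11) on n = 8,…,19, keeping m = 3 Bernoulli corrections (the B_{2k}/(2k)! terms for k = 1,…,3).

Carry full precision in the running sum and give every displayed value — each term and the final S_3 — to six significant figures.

S_3 ≈ 45.9304

The integral term ∫_8^19 x·e^(−x/11) dx = 42.3304.
Boundary: ½(f(8) + f(19)) = ½(3.86580 + 3.37760) = 3.62170.
Integral + boundary = 45.9521.
Order-1 term: 1/12 · (-0.129286 − 0.131789) = -0.0217562.
After k=1: 45.9304.
Order-2 term: −1/720 · (0.00186984 − 0.00907635) = 1.00090e-05.
After k=2: 45.9304.
Order-3 term: 1/30240 · (3.97369e-05 − 0.000141021) = -3.34934e-09.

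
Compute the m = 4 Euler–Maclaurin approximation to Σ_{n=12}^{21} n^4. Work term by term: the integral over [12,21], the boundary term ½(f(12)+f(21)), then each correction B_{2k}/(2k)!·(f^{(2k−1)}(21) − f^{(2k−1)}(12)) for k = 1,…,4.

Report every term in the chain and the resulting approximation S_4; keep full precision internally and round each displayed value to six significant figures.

S_4 ≈ 877173

Integral: ∫_12^21 x^4 dx = 767054.
½[f(12) + f(21)] = ½[20736.0 + 194481] = 107608.
Running total after boundary: 874662.
k=1: B_{2}/(2)! × [f^{(1)}(21) − f^{(1)}(12)] = 1/12 × (37044.0 − 6912.00) = 2511.00.
After k=1: 877173.
k=2: B_{4}/(4)! × [f^{(3)}(21) − f^{(3)}(12)] = −1/720 × (504.000 − 288.000) = -0.300000.
After k=2: 877173.
k=3: B_{6}/(6)! × [f^{(5)}(21) − f^{(5)}(12)] = 1/30240 × (0.00000 − 0.00000) = 0.00000.
After k=3: 877173.
k=4: B_{8}/(8)! × [f^{(7)}(21) − f^{(7)}(12)] = −1/1209600 × (0.00000 − 0.00000) = 0.00000.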